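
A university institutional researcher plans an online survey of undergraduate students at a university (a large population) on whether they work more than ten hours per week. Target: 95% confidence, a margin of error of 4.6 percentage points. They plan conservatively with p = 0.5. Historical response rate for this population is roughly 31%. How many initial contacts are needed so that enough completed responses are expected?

For 95% confidence, z = 1.96.
Completed interviews needed: n₀ = 1.96² × 0.2500 / 0.046² ≈ 453.88 → 454.
At a 31% response rate, contacts needed = 454 / 0.31 ≈ 1464.52 → 1465.

1465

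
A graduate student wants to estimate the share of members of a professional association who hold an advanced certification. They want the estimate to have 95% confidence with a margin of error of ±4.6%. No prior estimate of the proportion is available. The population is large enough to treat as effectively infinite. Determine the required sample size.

For 95% confidence, z = 1.960.
With no prior estimate, use p = 0.5, giving p(1−p) = 0.25.
n = z²·p(1−p)/E² = 1.960² × 0.2500 / 0.046² = 3.8416 × 0.2500 / 0.002116 ≈ 453.88.
Rounding up gives n = 454.

454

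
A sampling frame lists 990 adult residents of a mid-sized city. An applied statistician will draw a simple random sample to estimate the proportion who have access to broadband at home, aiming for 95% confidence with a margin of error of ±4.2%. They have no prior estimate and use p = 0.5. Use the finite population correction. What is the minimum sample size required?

For 95% confidence, z = 1.960.
Unadjusted: n₀ = 1.960² × 0.50 × 0.50 / 0.042² ≈ 544.44, so n₀ = 545.
Finite population correction with N = 990: n = n₀ / (1 + (n₀−1)/N) = 545 / (1 + 544/990) = 545 / 1.5495 ≈ 351.73.
Rounding up, n = 352.

352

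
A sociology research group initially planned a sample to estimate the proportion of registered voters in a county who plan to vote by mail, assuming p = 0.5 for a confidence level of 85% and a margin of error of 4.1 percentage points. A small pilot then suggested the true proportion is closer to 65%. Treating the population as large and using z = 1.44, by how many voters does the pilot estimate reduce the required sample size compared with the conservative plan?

28

Conservative (p = 0.5): n = 1.44² × 0.25 / 0.041² ≈ 308.39 → 309.
Using p = 0.65: p(1−p) = 0.2275, so n = 1.44² × 0.2275 / 0.041² ≈ 280.63 → 281.
Reduction: 309 − 281 = 28.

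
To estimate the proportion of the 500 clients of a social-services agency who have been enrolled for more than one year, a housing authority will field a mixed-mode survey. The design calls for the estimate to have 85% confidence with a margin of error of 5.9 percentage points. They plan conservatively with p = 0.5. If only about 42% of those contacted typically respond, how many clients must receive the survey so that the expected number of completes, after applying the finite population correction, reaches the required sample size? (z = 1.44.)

274

Completed interviews needed (unadjusted): n₀ = 1.44² × 0.2500 / 0.059² ≈ 148.92 → 149.
FPC for N = 500: n = 149 / (1 + 148/500) = 149 / 1.2960 ≈ 114.97 → 115.
At a 42% response rate, contacts needed = 115 / 0.42 ≈ 273.81 → 274.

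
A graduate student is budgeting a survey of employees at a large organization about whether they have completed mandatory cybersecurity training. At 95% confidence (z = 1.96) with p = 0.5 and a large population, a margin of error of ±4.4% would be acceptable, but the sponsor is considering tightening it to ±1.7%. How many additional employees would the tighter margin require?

At ±4.4%: n = 1.96² × 0.2500 / 0.044² ≈ 496.07 → 497.
At ±1.7%: n = 1.96² × 0.2500 / 0.017² ≈ 3323.18 → 3324.
Additional respondents: 3324 − 497 = 2827.

2827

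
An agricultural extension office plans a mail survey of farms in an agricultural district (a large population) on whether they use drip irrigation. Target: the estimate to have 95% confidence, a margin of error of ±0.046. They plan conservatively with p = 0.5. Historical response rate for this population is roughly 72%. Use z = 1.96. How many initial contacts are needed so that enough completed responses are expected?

Completed interviews needed: n₀ = 1.96² × 0.2500 / 0.046² ≈ 453.88 → 454.
At a 72% response rate, contacts needed = 454 / 0.72 ≈ 630.56 → 631.

631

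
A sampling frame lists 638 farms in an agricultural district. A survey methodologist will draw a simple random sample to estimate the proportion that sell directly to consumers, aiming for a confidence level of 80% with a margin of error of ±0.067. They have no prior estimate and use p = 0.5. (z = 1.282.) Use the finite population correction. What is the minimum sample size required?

81

Unadjusted: n₀ = 1.282² × 0.50 × 0.50 / 0.067² ≈ 91.53, so n₀ = 92.
Finite population correction with N = 638: n = n₀ / (1 + (n₀−1)/N) = 92 / (1 + 91/638) = 92 / 1.1426 ≈ 80.52.
Rounding up, n = 81.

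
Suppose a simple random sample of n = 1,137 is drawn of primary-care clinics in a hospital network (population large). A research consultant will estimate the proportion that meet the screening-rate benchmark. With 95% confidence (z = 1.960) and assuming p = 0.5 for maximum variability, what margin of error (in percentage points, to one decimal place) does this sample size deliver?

2.9

SE(p̂) = √[p(1−p)/n] = √[0.2500/1137] = 0.01483.
E = z × SE = 1.960 × 0.01483 = 0.02906, or 2.9 percentage points.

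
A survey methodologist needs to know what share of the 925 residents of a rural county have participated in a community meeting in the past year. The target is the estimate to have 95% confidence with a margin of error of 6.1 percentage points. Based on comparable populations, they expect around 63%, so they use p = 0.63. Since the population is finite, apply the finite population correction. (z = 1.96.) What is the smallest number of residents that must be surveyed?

192

Unadjusted: n₀ = 1.96² × 0.63 × 0.37 / 0.061² ≈ 240.65, so n₀ = 241.
Finite population correction with N = 925: n = n₀ / (1 + (n₀−1)/N) = 241 / (1 + 240/925) = 241 / 1.2595 ≈ 191.35.
Rounding up, n = 192.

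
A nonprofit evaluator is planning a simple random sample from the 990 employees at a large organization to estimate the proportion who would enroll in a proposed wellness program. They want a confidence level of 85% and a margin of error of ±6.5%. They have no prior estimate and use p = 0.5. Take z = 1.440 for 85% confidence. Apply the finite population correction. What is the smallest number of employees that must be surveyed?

110

Unadjusted: n₀ = 1.440² × 0.50 × 0.50 / 0.065² ≈ 122.70, so n₀ = 123.
Finite population correction with N = 990: n = n₀ / (1 + (n₀−1)/N) = 123 / (1 + 122/990) = 123 / 1.1232 ≈ 109.51.
Rounding up, n = 110.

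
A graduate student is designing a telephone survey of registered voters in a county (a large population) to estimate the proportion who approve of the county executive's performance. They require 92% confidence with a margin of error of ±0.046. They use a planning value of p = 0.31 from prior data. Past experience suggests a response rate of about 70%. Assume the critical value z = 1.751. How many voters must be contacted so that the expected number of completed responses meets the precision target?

443

Completed interviews needed: n₀ = 1.751² × 0.2139 / 0.046² ≈ 309.93 → 310.
At a 70% response rate, contacts needed = 310 / 0.70 ≈ 442.86 → 443.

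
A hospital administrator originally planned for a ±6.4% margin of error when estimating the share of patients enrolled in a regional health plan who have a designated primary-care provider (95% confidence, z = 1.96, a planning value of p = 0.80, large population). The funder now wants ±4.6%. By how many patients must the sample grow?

At ±6.4%: n = 1.96² × 0.1600 / 0.064² ≈ 150.06 → 151.
At ±4.6%: n = 1.96² × 0.1600 / 0.046² ≈ 290.48 → 291.
Additional respondents: 291 − 151 = 140.

140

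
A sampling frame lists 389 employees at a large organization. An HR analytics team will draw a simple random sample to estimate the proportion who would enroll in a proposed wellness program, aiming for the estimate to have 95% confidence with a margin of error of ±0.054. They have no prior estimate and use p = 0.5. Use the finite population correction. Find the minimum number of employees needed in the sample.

For 95% confidence, z = 1.96.
Unadjusted: n₀ = 1.96² × 0.50 × 0.50 / 0.054² ≈ 329.36, so n₀ = 330.
Finite population correction with N = 389: n = n₀ / (1 + (n₀−1)/N) = 330 / (1 + 329/389) = 330 / 1.8458 ≈ 178.79.
Rounding up, n = 179.

179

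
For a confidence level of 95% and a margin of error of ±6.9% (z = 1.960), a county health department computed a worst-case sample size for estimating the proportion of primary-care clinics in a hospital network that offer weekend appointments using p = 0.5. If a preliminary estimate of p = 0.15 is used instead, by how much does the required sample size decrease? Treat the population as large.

99

Conservative (p = 0.5): n = 1.960² × 0.25 / 0.069² ≈ 201.72 → 202.
Using p = 0.15: p(1−p) = 0.1275, so n = 1.960² × 0.1275 / 0.069² ≈ 102.88 → 103.
Reduction: 202 − 103 = 99.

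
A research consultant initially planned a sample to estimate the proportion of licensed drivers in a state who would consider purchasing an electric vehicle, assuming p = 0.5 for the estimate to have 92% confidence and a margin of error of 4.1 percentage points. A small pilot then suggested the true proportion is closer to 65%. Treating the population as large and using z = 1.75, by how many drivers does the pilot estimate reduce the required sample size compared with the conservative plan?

41

Conservative (p = 0.5): n = 1.75² × 0.25 / 0.041² ≈ 455.46 → 456.
Using p = 0.65: p(1−p) = 0.2275, so n = 1.75² × 0.2275 / 0.041² ≈ 414.47 → 415.
Reduction: 456 − 415 = 41.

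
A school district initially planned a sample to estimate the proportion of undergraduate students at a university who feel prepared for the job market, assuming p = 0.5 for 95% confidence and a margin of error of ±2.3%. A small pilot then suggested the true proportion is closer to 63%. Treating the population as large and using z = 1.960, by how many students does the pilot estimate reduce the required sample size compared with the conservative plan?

Conservative (p = 0.5): n = 1.960² × 0.25 / 0.023² ≈ 1815.50 → 1816.
Using p = 0.63: p(1−p) = 0.2331, so n = 1.960² × 0.2331 / 0.023² ≈ 1692.77 → 1693.
Reduction: 1816 − 1693 = 123.

123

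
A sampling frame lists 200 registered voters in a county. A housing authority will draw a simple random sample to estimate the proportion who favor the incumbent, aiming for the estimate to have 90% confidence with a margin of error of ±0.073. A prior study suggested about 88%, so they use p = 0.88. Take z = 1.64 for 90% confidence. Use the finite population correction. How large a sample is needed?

43

Unadjusted: n₀ = 1.64² × 0.88 × 0.12 / 0.073² ≈ 53.30, so n₀ = 54.
Finite population correction with N = 200: n = n₀ / (1 + (n₀−1)/N) = 54 / (1 + 53/200) = 54 / 1.2650 ≈ 42.69.
Rounding up, n = 43.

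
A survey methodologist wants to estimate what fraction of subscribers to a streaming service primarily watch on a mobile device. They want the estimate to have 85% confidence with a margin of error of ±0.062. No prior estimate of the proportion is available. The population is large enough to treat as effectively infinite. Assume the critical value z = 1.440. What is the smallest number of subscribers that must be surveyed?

With no prior estimate, use p = 0.5, giving p(1−p) = 0.25.
n = z²·p(1−p)/E² = 1.440² × 0.2500 / 0.062² = 2.0736 × 0.2500 / 0.003844 ≈ 134.86.
Rounding up gives n = 135.

135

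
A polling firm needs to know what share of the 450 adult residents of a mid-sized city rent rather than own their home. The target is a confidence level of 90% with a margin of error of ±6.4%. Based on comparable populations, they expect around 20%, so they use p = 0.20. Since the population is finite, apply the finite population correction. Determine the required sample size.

For 90% confidence, z = 1.64.
Unadjusted: n₀ = 1.64² × 0.20 × 0.80 / 0.064² ≈ 105.06, so n₀ = 106.
Finite population correction with N = 450: n = n₀ / (1 + (n₀−1)/N) = 106 / (1 + 105/450) = 106 / 1.2333 ≈ 85.95.
Rounding up, n = 86.

86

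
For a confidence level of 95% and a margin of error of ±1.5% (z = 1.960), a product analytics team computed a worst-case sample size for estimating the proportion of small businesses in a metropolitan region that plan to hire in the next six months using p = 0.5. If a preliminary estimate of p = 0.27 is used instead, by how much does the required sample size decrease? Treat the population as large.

Conservative (p = 0.5): n = 1.960² × 0.25 / 0.015² ≈ 4268.44 → 4269.
Using p = 0.27: p(1−p) = 0.1971, so n = 1.960² × 0.1971 / 0.015² ≈ 3365.24 → 3366.
Reduction: 4269 − 3366 = 903.

903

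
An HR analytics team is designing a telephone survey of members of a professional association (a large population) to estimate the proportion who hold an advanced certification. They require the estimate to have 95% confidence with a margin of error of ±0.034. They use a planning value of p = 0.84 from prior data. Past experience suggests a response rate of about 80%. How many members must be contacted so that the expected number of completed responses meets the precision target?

559

For 95% confidence, z = 1.960.
Completed interviews needed: n₀ = 1.960² × 0.1344 / 0.034² ≈ 446.64 → 447.
At an 80% response rate, contacts needed = 447 / 0.80 ≈ 558.75 → 559.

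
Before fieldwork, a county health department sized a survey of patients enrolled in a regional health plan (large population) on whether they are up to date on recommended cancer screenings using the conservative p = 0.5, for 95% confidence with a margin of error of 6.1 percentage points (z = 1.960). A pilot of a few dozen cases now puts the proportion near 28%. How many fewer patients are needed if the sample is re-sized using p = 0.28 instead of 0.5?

Conservative (p = 0.5): n = 1.960² × 0.25 / 0.061² ≈ 258.10 → 259.
Using p = 0.28: p(1−p) = 0.2016, so n = 1.960² × 0.2016 / 0.061² ≈ 208.13 → 209.
Reduction: 259 − 209 = 50.

50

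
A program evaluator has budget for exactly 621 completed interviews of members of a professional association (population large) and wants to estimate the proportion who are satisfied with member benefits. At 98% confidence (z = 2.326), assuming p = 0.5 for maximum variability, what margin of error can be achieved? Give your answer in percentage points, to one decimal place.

4.7

SE(p̂) = √[p(1−p)/n] = √[0.2500/621] = 0.02006.
E = z × SE = 2.326 × 0.02006 = 0.04667, or 4.7 percentage points.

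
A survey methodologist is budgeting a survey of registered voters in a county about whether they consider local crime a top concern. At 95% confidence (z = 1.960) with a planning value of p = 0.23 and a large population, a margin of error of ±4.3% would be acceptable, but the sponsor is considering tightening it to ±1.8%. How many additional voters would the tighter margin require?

At ±4.3%: n = 1.960² × 0.1771 / 0.043² ≈ 367.95 → 368.
At ±1.8%: n = 1.960² × 0.1771 / 0.018² ≈ 2099.84 → 2100.
Additional respondents: 2100 − 368 = 1732.

1732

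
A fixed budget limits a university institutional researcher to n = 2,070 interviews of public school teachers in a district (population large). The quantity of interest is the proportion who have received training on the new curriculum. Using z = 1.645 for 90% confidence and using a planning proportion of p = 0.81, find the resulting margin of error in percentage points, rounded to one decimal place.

SE(p̂) = √[p(1−p)/n] = √[0.1539/2070] = 0.00862.
E = z × SE = 1.645 × 0.00862 = 0.01418, or 1.4 percentage points.

1.4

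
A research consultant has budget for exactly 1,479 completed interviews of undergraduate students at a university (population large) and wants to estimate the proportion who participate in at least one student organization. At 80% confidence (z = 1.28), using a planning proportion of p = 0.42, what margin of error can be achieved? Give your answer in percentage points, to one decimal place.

SE(p̂) = √[p(1−p)/n] = √[0.2436/1479] = 0.01283.
E = z × SE = 1.28 × 0.01283 = 0.01643, or 1.6 percentage points.

1.6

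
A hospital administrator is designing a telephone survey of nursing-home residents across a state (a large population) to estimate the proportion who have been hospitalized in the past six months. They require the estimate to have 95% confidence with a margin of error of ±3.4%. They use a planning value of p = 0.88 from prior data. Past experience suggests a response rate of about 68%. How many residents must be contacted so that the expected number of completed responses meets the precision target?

517

For 95% confidence, z = 1.960.
Completed interviews needed: n₀ = 1.960² × 0.1056 / 0.034² ≈ 350.93 → 351.
At a 68% response rate, contacts needed = 351 / 0.68 ≈ 516.18 → 517.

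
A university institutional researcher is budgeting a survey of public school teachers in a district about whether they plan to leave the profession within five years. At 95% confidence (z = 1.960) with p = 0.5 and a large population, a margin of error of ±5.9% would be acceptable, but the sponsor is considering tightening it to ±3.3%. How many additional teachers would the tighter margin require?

606

At ±5.9%: n = 1.960² × 0.2500 / 0.059² ≈ 275.90 → 276.
At ±3.3%: n = 1.960² × 0.2500 / 0.033² ≈ 881.91 → 882.
Additional respondents: 882 − 276 = 606.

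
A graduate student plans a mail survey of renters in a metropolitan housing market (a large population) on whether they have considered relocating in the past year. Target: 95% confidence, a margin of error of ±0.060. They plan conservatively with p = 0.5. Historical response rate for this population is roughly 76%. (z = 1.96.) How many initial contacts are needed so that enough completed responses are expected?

352

Completed interviews needed: n₀ = 1.96² × 0.2500 / 0.060² ≈ 266.78 → 267.
At a 76% response rate, contacts needed = 267 / 0.76 ≈ 351.32 → 352.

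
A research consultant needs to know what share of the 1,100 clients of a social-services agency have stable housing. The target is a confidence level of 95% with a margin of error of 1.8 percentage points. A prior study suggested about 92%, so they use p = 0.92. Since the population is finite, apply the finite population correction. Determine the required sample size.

487

For 95% confidence, z = 1.960.
Unadjusted: n₀ = 1.960² × 0.92 × 0.08 / 0.018² ≈ 872.66, so n₀ = 873.
Finite population correction with N = 1,100: n = n₀ / (1 + (n₀−1)/N) = 873 / (1 + 872/1100) = 873 / 1.7927 ≈ 486.97.
Rounding up, n = 487.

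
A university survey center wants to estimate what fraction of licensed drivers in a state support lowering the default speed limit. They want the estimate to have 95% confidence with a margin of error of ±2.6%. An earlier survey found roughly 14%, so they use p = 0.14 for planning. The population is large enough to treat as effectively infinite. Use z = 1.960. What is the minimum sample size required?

With p = 0.14, p(1−p) = 0.1204.
n = z²·p(1−p)/E² = 1.960² × 0.1204 / 0.026² = 3.8416 × 0.1204 / 0.000676 ≈ 684.21.
Rounding up gives n = 685.

685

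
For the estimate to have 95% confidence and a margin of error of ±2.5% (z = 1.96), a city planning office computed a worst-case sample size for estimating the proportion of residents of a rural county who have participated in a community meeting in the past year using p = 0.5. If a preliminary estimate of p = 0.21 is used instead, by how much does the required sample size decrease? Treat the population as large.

Conservative (p = 0.5): n = 1.96² × 0.25 / 0.025² ≈ 1536.64 → 1537.
Using p = 0.21: p(1−p) = 0.1659, so n = 1.96² × 0.1659 / 0.025² ≈ 1019.71 → 1020.
Reduction: 1537 − 1020 = 517.

517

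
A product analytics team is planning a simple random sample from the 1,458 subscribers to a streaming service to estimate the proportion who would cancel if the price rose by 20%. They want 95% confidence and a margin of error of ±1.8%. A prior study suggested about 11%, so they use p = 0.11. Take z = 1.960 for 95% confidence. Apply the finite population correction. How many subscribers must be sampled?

Unadjusted: n₀ = 1.960² × 0.11 × 0.89 / 0.018² ≈ 1160.78, so n₀ = 1161.
Finite population correction with N = 1,458: n = n₀ / (1 + (n₀−1)/N) = 1161 / (1 + 1160/1458) = 1161 / 1.7956 ≈ 646.58.
Rounding up, n = 647.

647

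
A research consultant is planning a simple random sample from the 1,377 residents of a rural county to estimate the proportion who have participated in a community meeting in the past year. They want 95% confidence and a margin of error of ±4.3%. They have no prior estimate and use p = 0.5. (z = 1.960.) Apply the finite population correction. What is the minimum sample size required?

378

Unadjusted: n₀ = 1.960² × 0.50 × 0.50 / 0.043² ≈ 519.42, so n₀ = 520.
Finite population correction with N = 1,377: n = n₀ / (1 + (n₀−1)/N) = 520 / (1 + 519/1377) = 520 / 1.3769 ≈ 377.66.
Rounding up, n = 378.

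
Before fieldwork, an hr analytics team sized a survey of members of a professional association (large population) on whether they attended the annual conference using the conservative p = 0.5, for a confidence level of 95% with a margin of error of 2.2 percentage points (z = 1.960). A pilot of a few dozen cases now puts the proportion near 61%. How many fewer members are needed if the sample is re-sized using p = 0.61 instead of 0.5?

96

Conservative (p = 0.5): n = 1.960² × 0.25 / 0.022² ≈ 1984.30 → 1985.
Using p = 0.61: p(1−p) = 0.2379, so n = 1.960² × 0.2379 / 0.022² ≈ 1888.26 → 1889.
Reduction: 1985 − 1889 = 96.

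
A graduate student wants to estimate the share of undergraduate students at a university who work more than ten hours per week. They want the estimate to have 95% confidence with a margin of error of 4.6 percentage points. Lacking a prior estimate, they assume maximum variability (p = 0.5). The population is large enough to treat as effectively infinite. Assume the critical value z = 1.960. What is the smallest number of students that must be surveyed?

With p = 0.5, p(1−p) = 0.25.
n = z²·p(1−p)/E² = 1.960² × 0.2500 / 0.046² = 3.8416 × 0.2500 / 0.002116 ≈ 453.88.
Rounding up gives n = 454.

454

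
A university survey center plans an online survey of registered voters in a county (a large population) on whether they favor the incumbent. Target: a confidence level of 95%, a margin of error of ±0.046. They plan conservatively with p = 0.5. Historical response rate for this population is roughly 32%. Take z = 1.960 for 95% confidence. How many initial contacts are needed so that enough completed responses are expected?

Completed interviews needed: n₀ = 1.960² × 0.2500 / 0.046² ≈ 453.88 → 454.
At a 32% response rate, contacts needed = 454 / 0.32 ≈ 1418.75 → 1419.

1419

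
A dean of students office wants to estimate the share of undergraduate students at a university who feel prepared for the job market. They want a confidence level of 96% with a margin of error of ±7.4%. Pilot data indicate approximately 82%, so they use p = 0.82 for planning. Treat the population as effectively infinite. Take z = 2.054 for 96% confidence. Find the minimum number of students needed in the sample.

114

With p = 0.82, p(1−p) = 0.1476.
n = z²·p(1−p)/E² = 2.054² × 0.1476 / 0.074² = 4.2189 × 0.1476 / 0.005476 ≈ 113.72.
Rounding up gives n = 114.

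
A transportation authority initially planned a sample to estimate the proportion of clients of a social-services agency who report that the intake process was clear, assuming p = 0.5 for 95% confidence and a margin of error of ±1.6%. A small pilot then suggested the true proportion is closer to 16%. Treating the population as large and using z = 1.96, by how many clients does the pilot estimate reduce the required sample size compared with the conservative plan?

1735

Conservative (p = 0.5): n = 1.96² × 0.25 / 0.016² ≈ 3751.56 → 3752.
Using p = 0.16: p(1−p) = 0.1344, so n = 1.96² × 0.1344 / 0.016² ≈ 2016.84 → 2017.
Reduction: 3752 − 2017 = 1735.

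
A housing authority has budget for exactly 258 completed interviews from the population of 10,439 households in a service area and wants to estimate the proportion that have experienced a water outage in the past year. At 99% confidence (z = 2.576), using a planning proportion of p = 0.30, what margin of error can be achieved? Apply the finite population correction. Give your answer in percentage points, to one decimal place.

Finite-population factor: (N−n)/(N−1) = (10439−258)/(10439−1) = 0.9754.
SE(p̂) = √[p(1−p)/n · (N−n)/(N−1)] = √[0.2100/258 × 0.9754] = 0.02818.
E = z × SE = 2.576 × 0.02818 = 0.07258 ≈ 7.3 percentage points.

7.3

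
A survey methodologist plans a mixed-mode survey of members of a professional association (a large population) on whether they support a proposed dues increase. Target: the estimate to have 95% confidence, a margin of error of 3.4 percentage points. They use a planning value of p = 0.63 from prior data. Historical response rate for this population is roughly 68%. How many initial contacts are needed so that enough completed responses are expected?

1140

For 95% confidence, z = 1.960.
Completed interviews needed: n₀ = 1.960² × 0.2331 / 0.034² ≈ 774.63 → 775.
At a 68% response rate, contacts needed = 775 / 0.68 ≈ 1139.71 → 1140.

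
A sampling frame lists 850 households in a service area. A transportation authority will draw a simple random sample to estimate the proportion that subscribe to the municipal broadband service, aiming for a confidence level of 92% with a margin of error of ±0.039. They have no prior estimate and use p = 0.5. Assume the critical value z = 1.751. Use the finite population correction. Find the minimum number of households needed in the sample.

Unadjusted: n₀ = 1.751² × 0.50 × 0.50 / 0.039² ≈ 503.94, so n₀ = 504.
Finite population correction with N = 850: n = n₀ / (1 + (n₀−1)/N) = 504 / (1 + 503/850) = 504 / 1.5918 ≈ 316.63.
Rounding up, n = 317.

317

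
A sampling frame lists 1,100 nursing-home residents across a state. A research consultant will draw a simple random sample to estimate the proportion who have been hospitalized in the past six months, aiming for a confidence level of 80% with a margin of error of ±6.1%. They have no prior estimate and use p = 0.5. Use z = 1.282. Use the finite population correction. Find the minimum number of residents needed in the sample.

Unadjusted: n₀ = 1.282² × 0.50 × 0.50 / 0.061² ≈ 110.42, so n₀ = 111.
Finite population correction with N = 1,100: n = n₀ / (1 + (n₀−1)/N) = 111 / (1 + 110/1100) = 111 / 1.1000 ≈ 100.91.
Rounding up, n = 101.

101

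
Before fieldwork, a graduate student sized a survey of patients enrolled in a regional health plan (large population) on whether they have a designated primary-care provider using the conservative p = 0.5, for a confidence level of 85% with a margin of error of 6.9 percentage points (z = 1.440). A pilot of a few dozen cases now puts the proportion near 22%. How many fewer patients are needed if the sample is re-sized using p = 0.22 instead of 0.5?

34

Conservative (p = 0.5): n = 1.440² × 0.25 / 0.069² ≈ 108.88 → 109.
Using p = 0.22: p(1−p) = 0.1716, so n = 1.440² × 0.1716 / 0.069² ≈ 74.74 → 75.
Reduction: 109 − 75 = 34.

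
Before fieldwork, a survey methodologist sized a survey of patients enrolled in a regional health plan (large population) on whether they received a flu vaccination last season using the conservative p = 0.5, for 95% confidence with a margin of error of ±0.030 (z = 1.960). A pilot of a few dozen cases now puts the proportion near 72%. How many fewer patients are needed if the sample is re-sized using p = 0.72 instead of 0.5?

Conservative (p = 0.5): n = 1.960² × 0.25 / 0.030² ≈ 1067.11 → 1068.
Using p = 0.72: p(1−p) = 0.2016, so n = 1.960² × 0.2016 / 0.030² ≈ 860.52 → 861.
Reduction: 1068 − 861 = 207.

207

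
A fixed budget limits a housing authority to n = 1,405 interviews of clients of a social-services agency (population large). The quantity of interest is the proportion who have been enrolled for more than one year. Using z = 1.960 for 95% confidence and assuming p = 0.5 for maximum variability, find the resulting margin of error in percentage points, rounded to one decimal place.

2.6

SE(p̂) = √[p(1−p)/n] = √[0.2500/1405] = 0.01334.
E = z × SE = 1.960 × 0.01334 = 0.02614, or 2.6 percentage points.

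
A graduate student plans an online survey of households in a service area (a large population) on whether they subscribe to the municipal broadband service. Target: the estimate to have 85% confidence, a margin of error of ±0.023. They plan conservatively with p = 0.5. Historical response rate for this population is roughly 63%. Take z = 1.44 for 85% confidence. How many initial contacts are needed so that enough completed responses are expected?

Completed interviews needed: n₀ = 1.44² × 0.2500 / 0.023² ≈ 979.96 → 980.
At a 63% response rate, contacts needed = 980 / 0.63 ≈ 1555.56 → 1556.

1556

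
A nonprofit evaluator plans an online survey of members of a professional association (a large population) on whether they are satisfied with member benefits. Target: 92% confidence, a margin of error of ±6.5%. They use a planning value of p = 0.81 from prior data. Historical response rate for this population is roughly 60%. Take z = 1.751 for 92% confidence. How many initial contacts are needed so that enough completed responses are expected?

187

Completed interviews needed: n₀ = 1.751² × 0.1539 / 0.065² ≈ 111.68 → 112.
At a 60% response rate, contacts needed = 112 / 0.60 ≈ 186.67 → 187.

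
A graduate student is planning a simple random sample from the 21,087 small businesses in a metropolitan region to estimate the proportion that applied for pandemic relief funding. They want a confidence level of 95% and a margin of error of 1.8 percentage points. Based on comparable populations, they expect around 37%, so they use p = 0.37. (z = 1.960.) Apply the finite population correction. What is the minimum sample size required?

2444

Unadjusted: n₀ = 1.960² × 0.37 × 0.63 / 0.018² ≈ 2763.82, so n₀ = 2764.
Finite population correction with N = 21,087: n = n₀ / (1 + (n₀−1)/N) = 2764 / (1 + 2763/21087) = 2764 / 1.1310 ≈ 2443.79.
Rounding up, n = 2444.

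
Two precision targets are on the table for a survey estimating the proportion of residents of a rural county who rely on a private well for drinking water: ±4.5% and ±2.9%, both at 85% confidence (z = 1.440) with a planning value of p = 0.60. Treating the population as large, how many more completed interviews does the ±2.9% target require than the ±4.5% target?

346

At ±4.5%: n = 1.440² × 0.2400 / 0.045² ≈ 245.76 → 246.
At ±2.9%: n = 1.440² × 0.2400 / 0.029² ≈ 591.75 → 592.
Additional respondents: 592 − 246 = 346.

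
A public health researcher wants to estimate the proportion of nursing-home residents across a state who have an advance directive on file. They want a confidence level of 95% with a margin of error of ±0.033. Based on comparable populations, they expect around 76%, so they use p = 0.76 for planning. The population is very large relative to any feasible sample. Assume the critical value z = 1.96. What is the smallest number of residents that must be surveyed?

With p = 0.76, p(1−p) = 0.1824.
n = z²·p(1−p)/E² = 1.96² × 0.1824 / 0.033² = 3.8416 × 0.1824 / 0.001089 ≈ 643.44.
Rounding up gives n = 644.

644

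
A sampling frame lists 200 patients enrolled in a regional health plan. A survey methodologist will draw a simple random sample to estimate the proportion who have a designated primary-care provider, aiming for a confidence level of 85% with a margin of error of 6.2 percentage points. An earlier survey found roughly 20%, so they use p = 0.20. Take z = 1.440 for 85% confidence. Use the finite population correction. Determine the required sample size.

61

Unadjusted: n₀ = 1.440² × 0.20 × 0.80 / 0.062² ≈ 86.31, so n₀ = 87.
Finite population correction with N = 200: n = n₀ / (1 + (n₀−1)/N) = 87 / (1 + 86/200) = 87 / 1.4300 ≈ 60.84.
Rounding up, n = 61.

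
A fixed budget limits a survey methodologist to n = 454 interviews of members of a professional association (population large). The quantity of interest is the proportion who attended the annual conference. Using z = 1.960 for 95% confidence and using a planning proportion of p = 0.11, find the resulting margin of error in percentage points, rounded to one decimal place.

2.9

SE(p̂) = √[p(1−p)/n] = √[0.0979/454] = 0.01468.
E = z × SE = 1.960 × 0.01468 = 0.02878, or 2.9 percentage points.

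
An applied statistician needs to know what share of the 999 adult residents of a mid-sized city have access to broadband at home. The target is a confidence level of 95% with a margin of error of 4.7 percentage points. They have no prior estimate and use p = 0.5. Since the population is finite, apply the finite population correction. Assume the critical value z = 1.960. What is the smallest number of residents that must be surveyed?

304

Unadjusted: n₀ = 1.960² × 0.50 × 0.50 / 0.047² ≈ 434.77, so n₀ = 435.
Finite population correction with N = 999: n = n₀ / (1 + (n₀−1)/N) = 435 / (1 + 434/999) = 435 / 1.4344 ≈ 303.26.
Rounding up, n = 304.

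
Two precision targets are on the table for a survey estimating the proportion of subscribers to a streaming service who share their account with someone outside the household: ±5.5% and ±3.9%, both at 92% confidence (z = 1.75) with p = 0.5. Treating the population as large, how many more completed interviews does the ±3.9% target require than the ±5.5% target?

At ±5.5%: n = 1.75² × 0.2500 / 0.055² ≈ 253.10 → 254.
At ±3.9%: n = 1.75² × 0.2500 / 0.039² ≈ 503.37 → 504.
Additional respondents: 504 − 254 = 250.

250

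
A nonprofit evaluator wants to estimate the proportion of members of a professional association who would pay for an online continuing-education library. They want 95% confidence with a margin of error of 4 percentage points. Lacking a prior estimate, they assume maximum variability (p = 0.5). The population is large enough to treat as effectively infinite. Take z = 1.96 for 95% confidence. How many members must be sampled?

601

With p = 0.5, p(1−p) = 0.25.
n = z²·p(1−p)/E² = 1.96² × 0.2500 / 0.040² = 3.8416 × 0.2500 / 0.001600 ≈ 600.25.
Rounding up gives n = 601.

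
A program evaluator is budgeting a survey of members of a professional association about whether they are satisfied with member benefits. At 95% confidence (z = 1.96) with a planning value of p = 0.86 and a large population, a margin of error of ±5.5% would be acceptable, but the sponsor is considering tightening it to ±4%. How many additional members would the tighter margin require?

At ±5.5%: n = 1.96² × 0.1204 / 0.055² ≈ 152.90 → 153.
At ±4%: n = 1.96² × 0.1204 / 0.040² ≈ 289.08 → 290.
Additional respondents: 290 − 153 = 137.

137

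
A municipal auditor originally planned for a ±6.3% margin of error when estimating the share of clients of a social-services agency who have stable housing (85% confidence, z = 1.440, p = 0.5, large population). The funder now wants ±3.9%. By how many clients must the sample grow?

At ±6.3%: n = 1.440² × 0.2500 / 0.063² ≈ 130.61 → 131.
At ±3.9%: n = 1.440² × 0.2500 / 0.039² ≈ 340.83 → 341.
Additional respondents: 341 − 131 = 210.

210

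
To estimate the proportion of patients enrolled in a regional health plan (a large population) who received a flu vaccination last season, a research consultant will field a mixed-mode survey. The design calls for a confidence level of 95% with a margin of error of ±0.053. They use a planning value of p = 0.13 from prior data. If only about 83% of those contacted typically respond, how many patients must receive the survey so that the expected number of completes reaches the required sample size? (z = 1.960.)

187

Completed interviews needed: n₀ = 1.960² × 0.1131 / 0.053² ≈ 154.68 → 155.
At an 83% response rate, contacts needed = 155 / 0.83 ≈ 186.75 → 187.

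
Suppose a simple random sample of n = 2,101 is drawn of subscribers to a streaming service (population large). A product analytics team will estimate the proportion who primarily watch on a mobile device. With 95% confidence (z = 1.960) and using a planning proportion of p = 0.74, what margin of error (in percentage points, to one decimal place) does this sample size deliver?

SE(p̂) = √[p(1−p)/n] = √[0.1924/2101] = 0.00957.
E = z × SE = 1.960 × 0.00957 = 0.01876, or 1.9 percentage points.

1.9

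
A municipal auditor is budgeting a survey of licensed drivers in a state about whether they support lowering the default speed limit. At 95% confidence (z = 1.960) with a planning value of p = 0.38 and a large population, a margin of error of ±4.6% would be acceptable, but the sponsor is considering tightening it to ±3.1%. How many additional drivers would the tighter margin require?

514

At ±4.6%: n = 1.960² × 0.2356 / 0.046² ≈ 427.73 → 428.
At ±3.1%: n = 1.960² × 0.2356 / 0.031² ≈ 941.81 → 942.
Additional respondents: 942 − 428 = 514.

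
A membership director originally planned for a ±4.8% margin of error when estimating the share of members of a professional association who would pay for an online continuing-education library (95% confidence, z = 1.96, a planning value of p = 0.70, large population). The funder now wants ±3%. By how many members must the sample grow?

546

At ±4.8%: n = 1.96² × 0.2100 / 0.048² ≈ 350.15 → 351.
At ±3%: n = 1.96² × 0.2100 / 0.030² ≈ 896.37 → 897.
Additional respondents: 897 − 351 = 546.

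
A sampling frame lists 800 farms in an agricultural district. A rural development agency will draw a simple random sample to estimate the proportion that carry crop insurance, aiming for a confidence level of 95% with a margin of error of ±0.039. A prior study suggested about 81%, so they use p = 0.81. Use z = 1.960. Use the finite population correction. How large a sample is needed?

262

Unadjusted: n₀ = 1.960² × 0.81 × 0.19 / 0.039² ≈ 388.71, so n₀ = 389.
Finite population correction with N = 800: n = n₀ / (1 + (n₀−1)/N) = 389 / (1 + 388/800) = 389 / 1.4850 ≈ 261.95.
Rounding up, n = 262.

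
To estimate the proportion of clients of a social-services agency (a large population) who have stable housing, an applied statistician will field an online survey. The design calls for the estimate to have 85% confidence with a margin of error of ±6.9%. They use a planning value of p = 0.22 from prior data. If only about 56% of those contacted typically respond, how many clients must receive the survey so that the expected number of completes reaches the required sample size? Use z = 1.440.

Completed interviews needed: n₀ = 1.440² × 0.1716 / 0.069² ≈ 74.74 → 75.
At a 56% response rate, contacts needed = 75 / 0.56 ≈ 133.93 → 134.

134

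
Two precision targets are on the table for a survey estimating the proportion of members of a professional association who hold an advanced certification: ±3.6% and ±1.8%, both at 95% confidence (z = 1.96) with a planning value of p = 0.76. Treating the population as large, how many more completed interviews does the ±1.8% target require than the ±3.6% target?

At ±3.6%: n = 1.96² × 0.1824 / 0.036² ≈ 540.67 → 541.
At ±1.8%: n = 1.96² × 0.1824 / 0.018² ≈ 2162.68 → 2163.
Additional respondents: 2163 − 541 = 1622.

1622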